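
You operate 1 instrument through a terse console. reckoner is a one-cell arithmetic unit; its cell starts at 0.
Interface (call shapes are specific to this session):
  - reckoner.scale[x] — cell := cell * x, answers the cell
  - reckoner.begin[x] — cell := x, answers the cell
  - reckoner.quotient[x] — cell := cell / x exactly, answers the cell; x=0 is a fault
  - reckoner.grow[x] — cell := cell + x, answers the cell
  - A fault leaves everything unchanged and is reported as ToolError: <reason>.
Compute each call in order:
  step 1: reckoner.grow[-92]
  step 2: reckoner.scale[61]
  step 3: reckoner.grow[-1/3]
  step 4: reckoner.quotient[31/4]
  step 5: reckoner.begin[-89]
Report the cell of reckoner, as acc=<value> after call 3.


>> reckoner.grow(-92)
<< -92
>> reckoner.scale(61)
<< -5612
>> reckoner.grow(-1/3)
<< -16837/3
>> reckoner.quotient(31/4)
<< -67348/93
>> reckoner.begin(-89)
<< -89

Answer: acc=-16837/3


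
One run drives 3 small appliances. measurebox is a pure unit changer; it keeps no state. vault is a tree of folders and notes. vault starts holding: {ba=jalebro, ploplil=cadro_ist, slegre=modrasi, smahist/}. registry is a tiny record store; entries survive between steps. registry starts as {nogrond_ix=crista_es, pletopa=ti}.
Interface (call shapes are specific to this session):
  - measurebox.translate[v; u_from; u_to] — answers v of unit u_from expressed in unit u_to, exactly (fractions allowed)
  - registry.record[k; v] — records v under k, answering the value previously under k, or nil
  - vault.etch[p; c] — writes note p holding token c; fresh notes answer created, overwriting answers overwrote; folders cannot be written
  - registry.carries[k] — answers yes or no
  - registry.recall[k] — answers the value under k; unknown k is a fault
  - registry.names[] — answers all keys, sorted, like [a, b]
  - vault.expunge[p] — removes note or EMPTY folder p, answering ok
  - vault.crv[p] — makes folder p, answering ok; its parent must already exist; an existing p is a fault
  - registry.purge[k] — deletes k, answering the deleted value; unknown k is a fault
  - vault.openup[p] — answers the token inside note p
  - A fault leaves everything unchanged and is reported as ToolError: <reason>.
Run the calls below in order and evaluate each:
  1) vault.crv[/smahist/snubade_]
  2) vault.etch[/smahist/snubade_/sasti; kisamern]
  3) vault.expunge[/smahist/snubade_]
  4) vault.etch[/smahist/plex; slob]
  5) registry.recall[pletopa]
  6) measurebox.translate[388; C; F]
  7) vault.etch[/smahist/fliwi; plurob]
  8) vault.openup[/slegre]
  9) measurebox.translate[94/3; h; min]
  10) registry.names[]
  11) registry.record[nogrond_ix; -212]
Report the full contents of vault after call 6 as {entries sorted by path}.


;; 1. vault.crv(p='/smahist/snubade_') ~> ok
;; 2. vault.etch(p='/smahist/snubade_/sasti', c='kisamern') ~> created
;; 3. vault.expunge(p='/smahist/snubade_') ~> ToolError: not empty
;; 4. vault.etch(p='/smahist/plex', c='slob') ~> created
;; 5. registry.recall(k='pletopa') ~> ti
;; 6. measurebox.translate(v='388', u_from='C', u_to='F') ~> 3652/5
;; 7. vault.etch(p='/smahist/fliwi', c='plurob') ~> created
;; 8. vault.openup(p='/slegre') ~> modrasi
;; 9. measurebox.translate(v='94/3', u_from='h', u_to='min') ~> 1880
;; 10. registry.names() ~> [nogrond_ix, pletopa]
;; 11. registry.record(k='nogrond_ix', v='-212') ~> crista_es

Answer: {ba=jalebro, ploplil=cadro_ist, slegre=modrasi, smahist/, smahist/plex=slob, smahist/snubade_/, smahist/snubade_/sasti=kisamern}


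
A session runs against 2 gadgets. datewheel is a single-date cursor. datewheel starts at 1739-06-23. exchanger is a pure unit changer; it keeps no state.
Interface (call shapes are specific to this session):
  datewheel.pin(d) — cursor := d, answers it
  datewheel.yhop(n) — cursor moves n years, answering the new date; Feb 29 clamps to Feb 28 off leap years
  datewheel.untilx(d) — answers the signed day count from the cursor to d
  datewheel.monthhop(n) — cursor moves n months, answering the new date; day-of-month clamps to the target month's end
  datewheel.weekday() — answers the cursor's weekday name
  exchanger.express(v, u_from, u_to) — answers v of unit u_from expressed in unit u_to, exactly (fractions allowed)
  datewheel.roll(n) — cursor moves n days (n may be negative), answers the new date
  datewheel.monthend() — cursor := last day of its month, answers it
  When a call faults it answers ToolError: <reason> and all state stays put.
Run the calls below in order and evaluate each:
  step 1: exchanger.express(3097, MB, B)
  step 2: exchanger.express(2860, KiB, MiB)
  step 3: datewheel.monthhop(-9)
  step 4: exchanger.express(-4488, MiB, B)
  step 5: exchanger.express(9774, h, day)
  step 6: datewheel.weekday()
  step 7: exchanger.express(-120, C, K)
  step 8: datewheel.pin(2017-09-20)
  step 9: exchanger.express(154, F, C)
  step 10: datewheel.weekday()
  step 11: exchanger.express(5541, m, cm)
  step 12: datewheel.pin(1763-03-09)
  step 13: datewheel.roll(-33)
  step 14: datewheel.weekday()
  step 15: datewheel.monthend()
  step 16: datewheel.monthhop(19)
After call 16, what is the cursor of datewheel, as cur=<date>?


>> exchanger.express(v=3097, u_from=MB, u_to=B)
<< 3097000000
>> exchanger.express(v=2860, u_from=KiB, u_to=MiB)
<< 715/256
>> datewheel.monthhop(n=-9)
<< 1738-09-23
>> exchanger.express(v=-4488, u_from=MiB, u_to=B)
<< -4706009088
>> exchanger.express(v=9774, u_from=h, u_to=day)
<< 1629/4
>> datewheel.weekday()
<< Tuesday
>> exchanger.express(v=-120, u_from=C, u_to=K)
<< 3063/20
>> datewheel.pin(d=2017-09-20)
<< 2017-09-20
>> exchanger.express(v=154, u_from=F, u_to=C)
<< 610/9
>> datewheel.weekday()
<< Wednesday
>> exchanger.express(v=5541, u_from=m, u_to=cm)
<< 554100
>> datewheel.pin(d=1763-03-09)
<< 1763-03-09
>> datewheel.roll(n=-33)
<< 1763-02-04
>> datewheel.weekday()
<< Friday
>> datewheel.monthend()
<< 1763-02-28
>> datewheel.monthhop(n=19)
<< 1764-09-28

Answer: cur=1764-09-28


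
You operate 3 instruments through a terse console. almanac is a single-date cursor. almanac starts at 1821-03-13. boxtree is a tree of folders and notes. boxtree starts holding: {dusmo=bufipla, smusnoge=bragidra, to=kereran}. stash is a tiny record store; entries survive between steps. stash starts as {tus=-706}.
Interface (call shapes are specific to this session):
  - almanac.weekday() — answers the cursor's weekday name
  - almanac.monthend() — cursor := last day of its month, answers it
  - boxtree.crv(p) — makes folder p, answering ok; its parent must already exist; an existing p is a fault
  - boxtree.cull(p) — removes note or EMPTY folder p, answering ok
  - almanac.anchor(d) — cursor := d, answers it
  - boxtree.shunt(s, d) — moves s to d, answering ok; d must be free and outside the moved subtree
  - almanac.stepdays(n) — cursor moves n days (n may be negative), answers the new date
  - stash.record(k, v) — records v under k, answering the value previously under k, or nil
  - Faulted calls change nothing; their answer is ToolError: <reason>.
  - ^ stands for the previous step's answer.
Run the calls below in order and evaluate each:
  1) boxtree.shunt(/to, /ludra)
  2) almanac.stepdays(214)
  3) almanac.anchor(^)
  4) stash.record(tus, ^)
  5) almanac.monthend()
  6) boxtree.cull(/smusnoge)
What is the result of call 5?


Now I run boxtree.shunt on s→/to, d→/ludra, and observe ok.
I invoke almanac.stepdays on n→214, which returns 1821-10-13.
I call almanac.anchor on d→^, → 1821-10-13.
Now I run stash.record on k→tus, v→^, → -706.
Using almanac.monthend(), → 1821-10-31.
Then boxtree.cull on p→/smusnoge, which returns ok.

Answer: 1821-10-31


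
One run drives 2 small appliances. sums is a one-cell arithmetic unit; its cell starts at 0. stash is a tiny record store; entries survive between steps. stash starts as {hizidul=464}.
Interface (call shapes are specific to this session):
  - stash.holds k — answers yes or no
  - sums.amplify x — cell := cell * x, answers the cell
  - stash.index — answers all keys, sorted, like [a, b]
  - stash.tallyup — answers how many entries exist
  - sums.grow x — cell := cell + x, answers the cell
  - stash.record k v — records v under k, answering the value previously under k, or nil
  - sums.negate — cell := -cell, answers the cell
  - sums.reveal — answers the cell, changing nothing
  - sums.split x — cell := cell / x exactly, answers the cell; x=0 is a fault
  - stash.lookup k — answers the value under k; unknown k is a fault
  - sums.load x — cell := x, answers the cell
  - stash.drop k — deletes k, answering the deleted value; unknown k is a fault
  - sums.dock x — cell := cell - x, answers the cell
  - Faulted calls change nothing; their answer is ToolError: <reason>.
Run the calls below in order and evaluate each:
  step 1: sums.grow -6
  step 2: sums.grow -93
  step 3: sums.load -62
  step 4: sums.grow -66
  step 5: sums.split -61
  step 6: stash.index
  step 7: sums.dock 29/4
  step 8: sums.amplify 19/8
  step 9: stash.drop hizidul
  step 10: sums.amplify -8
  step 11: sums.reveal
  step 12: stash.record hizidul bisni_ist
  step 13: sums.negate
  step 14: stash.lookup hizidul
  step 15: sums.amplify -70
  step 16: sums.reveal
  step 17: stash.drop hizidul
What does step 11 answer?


Answer: 23883/244

Derivation:
Next I call sums.grow using x→-6, and observe -6.
I run sums.grow using x→-93, and observe -99.
I invoke sums.load using x→-62, and get -62.
I use sums.grow using x→-66: -128.
I use sums.split using x→-61, → 128/61.
I use stash.index, which returns [hizidul].
Next I call sums.dock using x→29/4, and see -1257/244.
Now I run sums.amplify using x→19/8, and observe -23883/1952.
Next I call stash.drop using k→hizidul, and see 464.
Next I call sums.amplify using x→-8, and get 23883/244.
I call sums.reveal(): 23883/244.
I run stash.record using k→hizidul, v→bisni_ist, and see nil.
Using sums.negate(), which returns -23883/244.
Calling stash.lookup using k→hizidul, and get bisni_ist.
Next I call sums.amplify using x→-70, — result: 835905/122.
Invoking sums.reveal(), and observe 835905/122.
I call stash.drop using k→hizidul, giving bisni_ist.


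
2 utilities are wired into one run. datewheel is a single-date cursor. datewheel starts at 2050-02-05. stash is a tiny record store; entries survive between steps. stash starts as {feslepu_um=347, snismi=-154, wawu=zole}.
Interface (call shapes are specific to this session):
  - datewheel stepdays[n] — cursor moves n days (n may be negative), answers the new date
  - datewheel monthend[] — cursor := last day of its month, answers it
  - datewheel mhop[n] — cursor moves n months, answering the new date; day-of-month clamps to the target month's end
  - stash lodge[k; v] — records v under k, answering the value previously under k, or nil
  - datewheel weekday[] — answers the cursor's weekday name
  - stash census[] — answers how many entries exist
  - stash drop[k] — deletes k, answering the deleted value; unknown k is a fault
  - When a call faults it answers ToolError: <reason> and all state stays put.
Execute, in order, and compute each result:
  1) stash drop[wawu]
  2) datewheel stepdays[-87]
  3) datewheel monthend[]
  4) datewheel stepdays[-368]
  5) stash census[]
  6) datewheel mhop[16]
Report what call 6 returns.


Now I run stash drop using k: wawu, — result: zole.
Calling datewheel stepdays using n: -87, and observe 2049-11-10.
I run datewheel monthend, yielding 2049-11-30.
Invoking datewheel stepdays using n: -368, → 2048-11-27.
Now I run stash census, giving 2.
I invoke datewheel mhop using n: 16: 2050-03-27.

Answer: 2050-03-27


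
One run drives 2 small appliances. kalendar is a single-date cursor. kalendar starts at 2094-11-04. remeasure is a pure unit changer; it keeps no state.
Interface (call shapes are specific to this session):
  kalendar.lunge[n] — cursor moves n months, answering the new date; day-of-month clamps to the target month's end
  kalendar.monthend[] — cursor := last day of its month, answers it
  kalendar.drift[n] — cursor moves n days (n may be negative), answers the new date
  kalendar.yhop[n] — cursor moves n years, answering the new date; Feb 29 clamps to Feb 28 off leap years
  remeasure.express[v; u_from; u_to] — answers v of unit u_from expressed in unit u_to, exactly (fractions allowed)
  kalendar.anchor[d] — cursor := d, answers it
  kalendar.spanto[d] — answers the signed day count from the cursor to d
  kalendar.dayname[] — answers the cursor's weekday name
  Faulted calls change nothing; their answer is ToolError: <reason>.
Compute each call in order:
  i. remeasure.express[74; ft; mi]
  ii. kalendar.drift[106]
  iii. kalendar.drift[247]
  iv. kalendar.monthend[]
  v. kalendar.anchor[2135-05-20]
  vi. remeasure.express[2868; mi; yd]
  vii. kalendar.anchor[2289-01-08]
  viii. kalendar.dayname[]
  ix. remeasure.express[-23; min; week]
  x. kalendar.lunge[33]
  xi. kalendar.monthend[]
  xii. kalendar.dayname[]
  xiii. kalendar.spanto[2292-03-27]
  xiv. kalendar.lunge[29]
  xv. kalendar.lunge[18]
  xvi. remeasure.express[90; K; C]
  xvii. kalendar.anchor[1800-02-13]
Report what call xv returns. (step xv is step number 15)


I try remeasure.express using v: 74, u_from: ft, u_to: mi, giving 37/2640.
Calling kalendar.drift using n: 106: 2095-02-18.
Next I call kalendar.drift using n: 247, giving 2095-10-23.
I invoke kalendar.monthend(), and observe 2095-10-31.
Now I run kalendar.anchor using d: 2135-05-20, → 2135-05-20.
Calling remeasure.express using v: 2868, u_from: mi, u_to: yd, giving 5047680.
Invoking kalendar.anchor using d: 2289-01-08, yielding 2289-01-08.
I try kalendar.dayname(), → Tuesday.
Using remeasure.express using v: -23, u_from: min, u_to: week, and get -23/10080.
Now I run kalendar.lunge using n: 33, yielding 2291-10-08.
Then kalendar.monthend: 2291-10-31.
I run kalendar.dayname(), yielding Saturday.
Invoking kalendar.spanto using d: 2292-03-27, and get 148.
Next I call kalendar.lunge using n: 29, and observe 2294-03-31.
Next I call kalendar.lunge using n: 18, which returns 2295-09-30.
I try remeasure.express using v: 90, u_from: K, u_to: C: -3663/20.
I try kalendar.anchor using d: 1800-02-13, giving 1800-02-13.

Answer: 2295-09-30


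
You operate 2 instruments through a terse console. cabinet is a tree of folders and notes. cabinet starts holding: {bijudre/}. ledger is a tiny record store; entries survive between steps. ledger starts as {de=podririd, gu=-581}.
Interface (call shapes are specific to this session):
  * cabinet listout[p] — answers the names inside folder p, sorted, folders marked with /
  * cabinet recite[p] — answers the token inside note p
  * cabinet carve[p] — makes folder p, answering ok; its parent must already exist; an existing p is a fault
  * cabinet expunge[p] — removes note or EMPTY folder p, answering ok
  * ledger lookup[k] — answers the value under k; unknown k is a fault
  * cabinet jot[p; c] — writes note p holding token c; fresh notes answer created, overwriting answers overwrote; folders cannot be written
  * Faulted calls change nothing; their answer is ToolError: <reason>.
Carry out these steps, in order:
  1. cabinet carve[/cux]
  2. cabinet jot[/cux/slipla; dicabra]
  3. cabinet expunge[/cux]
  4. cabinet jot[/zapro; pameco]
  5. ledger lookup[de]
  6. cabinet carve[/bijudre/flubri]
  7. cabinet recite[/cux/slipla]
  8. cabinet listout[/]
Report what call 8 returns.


→ cabinet carve(p=/cux)
← ok
→ cabinet jot(p=/cux/slipla, c=dicabra)
← created
→ cabinet expunge(p=/cux)
← ToolError: not empty
→ cabinet jot(p=/zapro, c=pameco)
← created
→ ledger lookup(k=de)
← podririd
→ cabinet carve(p=/bijudre/flubri)
← ok
→ cabinet recite(p=/cux/slipla)
← dicabra
→ cabinet listout(p=/)
← [bijudre/, cux/, zapro]

Answer: [bijudre/, cux/, zapro]


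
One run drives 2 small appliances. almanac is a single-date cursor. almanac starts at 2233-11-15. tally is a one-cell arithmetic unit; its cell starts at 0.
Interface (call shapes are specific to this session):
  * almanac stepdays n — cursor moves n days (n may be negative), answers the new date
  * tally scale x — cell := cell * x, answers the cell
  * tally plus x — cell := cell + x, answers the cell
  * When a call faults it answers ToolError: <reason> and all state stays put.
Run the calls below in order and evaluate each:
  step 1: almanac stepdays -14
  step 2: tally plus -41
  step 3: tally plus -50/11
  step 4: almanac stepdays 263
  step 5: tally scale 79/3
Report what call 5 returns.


CALL almanac stepdays[n='-14']
RET  2233-11-01
CALL tally plus[x='-41']
RET  -41
CALL tally plus[x='-50/11']
RET  -501/11
CALL almanac stepdays[n='263']
RET  2234-07-22
CALL tally scale[x='79/3']
RET  -13193/11

Answer: -13193/11


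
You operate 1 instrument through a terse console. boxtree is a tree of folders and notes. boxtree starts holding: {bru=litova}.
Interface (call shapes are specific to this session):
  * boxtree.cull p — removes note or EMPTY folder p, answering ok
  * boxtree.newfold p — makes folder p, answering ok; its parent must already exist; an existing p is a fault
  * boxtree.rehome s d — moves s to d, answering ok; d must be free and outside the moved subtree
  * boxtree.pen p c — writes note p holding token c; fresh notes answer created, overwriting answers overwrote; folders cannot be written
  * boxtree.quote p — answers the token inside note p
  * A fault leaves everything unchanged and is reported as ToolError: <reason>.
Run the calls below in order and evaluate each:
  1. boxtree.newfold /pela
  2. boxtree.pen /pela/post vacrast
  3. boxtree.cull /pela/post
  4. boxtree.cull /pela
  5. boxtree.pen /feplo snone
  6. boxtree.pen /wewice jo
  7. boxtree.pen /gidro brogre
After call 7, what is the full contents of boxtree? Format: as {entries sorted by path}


Answer: {bru=litova, feplo=snone, gidro=brogre, wewice=jo}

Derivation:
$ boxtree.newfold /pela
[out] ok
$ boxtree.pen /pela/post vacrast
[out] created
$ boxtree.cull /pela/post
[out] ok
$ boxtree.cull /pela
[out] ok
$ boxtree.pen /feplo snone
[out] created
$ boxtree.pen /wewice jo
[out] created
$ boxtree.pen /gidro brogre
[out] created


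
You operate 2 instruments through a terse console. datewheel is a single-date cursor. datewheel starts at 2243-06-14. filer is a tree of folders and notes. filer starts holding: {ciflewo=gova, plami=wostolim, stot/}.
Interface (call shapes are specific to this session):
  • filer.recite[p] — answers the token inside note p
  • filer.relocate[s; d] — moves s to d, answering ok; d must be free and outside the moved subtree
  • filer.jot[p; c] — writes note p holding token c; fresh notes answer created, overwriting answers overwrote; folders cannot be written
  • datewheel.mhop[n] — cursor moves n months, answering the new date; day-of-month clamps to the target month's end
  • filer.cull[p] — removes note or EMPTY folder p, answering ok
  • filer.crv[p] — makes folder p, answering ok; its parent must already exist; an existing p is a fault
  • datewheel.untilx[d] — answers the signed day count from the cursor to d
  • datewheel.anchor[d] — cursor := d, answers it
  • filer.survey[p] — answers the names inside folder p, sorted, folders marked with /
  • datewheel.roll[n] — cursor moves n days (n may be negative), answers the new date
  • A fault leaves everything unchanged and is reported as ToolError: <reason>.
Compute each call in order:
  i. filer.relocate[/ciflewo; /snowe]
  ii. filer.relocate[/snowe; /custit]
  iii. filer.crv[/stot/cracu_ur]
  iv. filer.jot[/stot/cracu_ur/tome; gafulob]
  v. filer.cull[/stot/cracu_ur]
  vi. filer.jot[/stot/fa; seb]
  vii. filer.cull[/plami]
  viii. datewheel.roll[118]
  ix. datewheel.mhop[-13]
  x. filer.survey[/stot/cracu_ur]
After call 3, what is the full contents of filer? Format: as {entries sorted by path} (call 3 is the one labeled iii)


Answer: {custit=gova, plami=wostolim, stot/, stot/cracu_ur/}

Derivation:
~$ filer.relocate s: /ciflewo d: /snowe
[out] ok
~$ filer.relocate s: /snowe d: /custit
[out] ok
~$ filer.crv p: /stot/cracu_ur
[out] ok
~$ filer.jot p: /stot/cracu_ur/tome c: gafulob
[out] created
~$ filer.cull p: /stot/cracu_ur
[out] ToolError: not empty
~$ filer.jot p: /stot/fa c: seb
[out] created
~$ filer.cull p: /plami
[out] ok
~$ datewheel.roll n: 118
[out] 2243-10-10
~$ datewheel.mhop n: -13
[out] 2242-09-10
~$ filer.survey p: /stot/cracu_ur
[out] [tome]


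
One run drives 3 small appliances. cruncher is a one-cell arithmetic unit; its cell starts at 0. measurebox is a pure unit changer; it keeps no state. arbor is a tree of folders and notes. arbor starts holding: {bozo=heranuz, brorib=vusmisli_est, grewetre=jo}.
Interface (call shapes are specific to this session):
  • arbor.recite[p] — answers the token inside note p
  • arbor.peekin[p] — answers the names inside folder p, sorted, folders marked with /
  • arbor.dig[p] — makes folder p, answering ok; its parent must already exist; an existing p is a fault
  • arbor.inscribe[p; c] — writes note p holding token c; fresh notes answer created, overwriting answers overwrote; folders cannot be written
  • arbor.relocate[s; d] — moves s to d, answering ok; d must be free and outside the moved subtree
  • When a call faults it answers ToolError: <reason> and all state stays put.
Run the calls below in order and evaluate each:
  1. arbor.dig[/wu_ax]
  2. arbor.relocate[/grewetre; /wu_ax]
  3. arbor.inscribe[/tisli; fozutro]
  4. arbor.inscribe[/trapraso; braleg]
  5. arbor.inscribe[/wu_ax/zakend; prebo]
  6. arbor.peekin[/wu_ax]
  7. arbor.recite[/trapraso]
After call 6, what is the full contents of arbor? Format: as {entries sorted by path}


// 1. arbor.dig(p=/wu_ax) == ok
// 2. arbor.relocate(s=/grewetre, d=/wu_ax) == ToolError: exists
// 3. arbor.inscribe(p=/tisli, c=fozutro) == created
// 4. arbor.inscribe(p=/trapraso, c=braleg) == created
// 5. arbor.inscribe(p=/wu_ax/zakend, c=prebo) == created
// 6. arbor.peekin(p=/wu_ax) == [zakend]
// 7. arbor.recite(p=/trapraso) == braleg

Answer: {bozo=heranuz, brorib=vusmisli_est, grewetre=jo, tisli=fozutro, trapraso=braleg, wu_ax/, wu_ax/zakend=prebo}


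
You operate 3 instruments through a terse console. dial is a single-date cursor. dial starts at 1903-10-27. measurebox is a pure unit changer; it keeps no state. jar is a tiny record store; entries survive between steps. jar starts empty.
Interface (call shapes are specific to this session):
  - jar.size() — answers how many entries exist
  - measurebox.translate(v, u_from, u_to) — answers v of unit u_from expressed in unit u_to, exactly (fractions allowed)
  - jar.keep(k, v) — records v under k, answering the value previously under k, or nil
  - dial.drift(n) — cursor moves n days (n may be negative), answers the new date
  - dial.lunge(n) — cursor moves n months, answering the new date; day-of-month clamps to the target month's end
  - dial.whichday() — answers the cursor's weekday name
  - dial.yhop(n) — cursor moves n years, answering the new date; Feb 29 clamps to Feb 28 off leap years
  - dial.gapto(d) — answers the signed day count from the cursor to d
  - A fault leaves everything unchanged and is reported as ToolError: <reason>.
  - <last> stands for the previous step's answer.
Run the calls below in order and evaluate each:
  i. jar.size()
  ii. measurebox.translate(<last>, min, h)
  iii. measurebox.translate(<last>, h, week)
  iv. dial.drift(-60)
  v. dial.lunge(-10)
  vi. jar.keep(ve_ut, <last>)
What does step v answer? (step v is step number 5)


% size
:: 0
% translate v: <last> u_from: min u_to: h
:: 0
% translate v: <last> u_from: h u_to: week
:: 0
% drift n: -60
:: 1903-08-28
% lunge n: -10
:: 1902-10-28
% keep k: ve_ut v: <last>
:: nil

Answer: 1902-10-28


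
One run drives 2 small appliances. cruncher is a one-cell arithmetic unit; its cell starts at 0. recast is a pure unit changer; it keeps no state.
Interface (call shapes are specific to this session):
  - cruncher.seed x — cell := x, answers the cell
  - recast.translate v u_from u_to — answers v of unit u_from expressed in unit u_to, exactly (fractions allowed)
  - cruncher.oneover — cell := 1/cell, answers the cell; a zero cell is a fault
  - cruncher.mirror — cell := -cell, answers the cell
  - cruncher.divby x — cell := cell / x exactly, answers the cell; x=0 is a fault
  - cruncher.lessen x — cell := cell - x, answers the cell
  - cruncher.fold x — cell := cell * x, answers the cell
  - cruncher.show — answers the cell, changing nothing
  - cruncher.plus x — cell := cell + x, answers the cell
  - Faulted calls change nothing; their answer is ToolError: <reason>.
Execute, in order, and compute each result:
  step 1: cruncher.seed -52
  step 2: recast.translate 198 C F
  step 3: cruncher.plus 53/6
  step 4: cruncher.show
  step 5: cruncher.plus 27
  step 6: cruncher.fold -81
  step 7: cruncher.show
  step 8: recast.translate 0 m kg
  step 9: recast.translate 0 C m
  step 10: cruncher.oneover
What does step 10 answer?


Do: cruncher.seed[x: -52]
See: -52
Do: recast.translate[v: 198; u_from: C; u_to: F]
See: 1942/5
Do: cruncher.plus[x: 53/6]
See: -259/6
Do: cruncher.show[]
See: -259/6
Do: cruncher.plus[x: 27]
See: -97/6
Do: cruncher.fold[x: -81]
See: 2619/2
Do: cruncher.show[]
See: 2619/2
Do: recast.translate[v: 0; u_from: m; u_to: kg]
See: ToolError: incompatible units
Do: recast.translate[v: 0; u_from: C; u_to: m]
See: ToolError: incompatible units
Do: cruncher.oneover[]
See: 2/2619

Answer: 2/2619


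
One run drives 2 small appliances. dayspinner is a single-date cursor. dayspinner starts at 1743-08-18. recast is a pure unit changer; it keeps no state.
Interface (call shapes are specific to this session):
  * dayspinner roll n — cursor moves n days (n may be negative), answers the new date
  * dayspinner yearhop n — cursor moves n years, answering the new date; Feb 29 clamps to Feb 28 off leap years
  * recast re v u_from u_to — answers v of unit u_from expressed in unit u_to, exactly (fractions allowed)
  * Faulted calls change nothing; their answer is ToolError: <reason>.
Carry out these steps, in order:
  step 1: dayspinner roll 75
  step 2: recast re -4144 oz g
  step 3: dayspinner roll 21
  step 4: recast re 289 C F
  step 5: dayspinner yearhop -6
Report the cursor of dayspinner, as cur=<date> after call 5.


I call dayspinner roll on n→75, giving 1743-11-01.
Calling recast re on v→-4144, u_from→oz, u_to→g, and see -11748042383/100000.
Then dayspinner roll on n→21, which returns 1743-11-22.
I call recast re on v→289, u_from→C, u_to→F: 2761/5.
Calling dayspinner yearhop on n→-6, — result: 1737-11-22.

Answer: cur=1737-11-22


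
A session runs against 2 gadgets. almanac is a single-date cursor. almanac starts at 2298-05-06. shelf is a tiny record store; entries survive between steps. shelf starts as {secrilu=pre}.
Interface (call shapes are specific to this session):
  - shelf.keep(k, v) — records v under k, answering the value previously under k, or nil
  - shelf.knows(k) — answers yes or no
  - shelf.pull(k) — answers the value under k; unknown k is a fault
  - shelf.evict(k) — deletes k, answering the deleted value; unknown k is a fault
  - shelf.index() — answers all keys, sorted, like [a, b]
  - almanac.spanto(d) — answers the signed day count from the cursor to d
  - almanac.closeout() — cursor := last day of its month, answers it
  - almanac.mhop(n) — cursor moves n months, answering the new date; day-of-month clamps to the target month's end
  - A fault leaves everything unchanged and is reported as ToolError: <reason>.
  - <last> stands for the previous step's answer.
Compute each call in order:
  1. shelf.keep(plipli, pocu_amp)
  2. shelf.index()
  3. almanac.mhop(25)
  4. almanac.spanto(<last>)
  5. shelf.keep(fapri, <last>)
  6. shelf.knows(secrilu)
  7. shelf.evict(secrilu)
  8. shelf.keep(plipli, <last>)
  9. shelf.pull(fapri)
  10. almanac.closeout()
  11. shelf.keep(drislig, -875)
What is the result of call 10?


CALL shelf.keep[k: plipli; v: pocu_amp]
RET  nil
CALL shelf.index[]
RET  [plipli, secrilu]
CALL almanac.mhop[n: 25]
RET  2300-06-06
CALL almanac.spanto[d: <last>]
RET  0
CALL shelf.keep[k: fapri; v: <last>]
RET  nil
CALL shelf.knows[k: secrilu]
RET  yes
CALL shelf.evict[k: secrilu]
RET  pre
CALL shelf.keep[k: plipli; v: <last>]
RET  pocu_amp
CALL shelf.pull[k: fapri]
RET  0
CALL almanac.closeout[]
RET  2300-06-30
CALL shelf.keep[k: drislig; v: -875]
RET  nil

Answer: 2300-06-30


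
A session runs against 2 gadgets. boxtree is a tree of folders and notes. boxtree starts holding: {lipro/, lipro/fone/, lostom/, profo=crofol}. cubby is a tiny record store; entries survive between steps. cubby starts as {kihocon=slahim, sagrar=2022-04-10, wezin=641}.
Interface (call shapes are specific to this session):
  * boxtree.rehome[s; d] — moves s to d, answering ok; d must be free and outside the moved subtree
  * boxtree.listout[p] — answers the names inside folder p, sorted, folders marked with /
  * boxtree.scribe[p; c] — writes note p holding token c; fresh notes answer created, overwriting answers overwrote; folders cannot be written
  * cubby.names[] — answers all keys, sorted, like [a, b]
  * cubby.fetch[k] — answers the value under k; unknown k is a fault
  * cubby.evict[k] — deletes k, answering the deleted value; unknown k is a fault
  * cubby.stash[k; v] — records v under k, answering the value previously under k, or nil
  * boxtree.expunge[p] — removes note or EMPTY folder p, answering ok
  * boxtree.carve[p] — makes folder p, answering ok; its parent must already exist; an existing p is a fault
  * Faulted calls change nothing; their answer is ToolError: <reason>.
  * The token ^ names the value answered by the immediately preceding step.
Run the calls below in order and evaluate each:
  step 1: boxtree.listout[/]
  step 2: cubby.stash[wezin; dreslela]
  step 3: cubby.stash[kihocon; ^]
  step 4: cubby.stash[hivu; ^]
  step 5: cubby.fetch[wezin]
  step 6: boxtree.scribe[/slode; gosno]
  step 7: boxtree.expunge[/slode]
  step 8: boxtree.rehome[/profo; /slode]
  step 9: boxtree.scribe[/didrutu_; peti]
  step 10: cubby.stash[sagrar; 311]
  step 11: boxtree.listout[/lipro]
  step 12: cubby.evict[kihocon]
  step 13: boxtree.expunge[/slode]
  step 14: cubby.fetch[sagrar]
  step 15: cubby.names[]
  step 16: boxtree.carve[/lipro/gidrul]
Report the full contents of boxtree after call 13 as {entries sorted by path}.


Then boxtree.listout passing p='/', giving [lipro/, lostom/, profo].
Invoking cubby.stash passing k='wezin', v='dreslela', — result: 641.
Invoking cubby.stash passing k='kihocon', v='^', yielding slahim.
I invoke cubby.stash passing k='hivu', v='^', and get nil.
Calling cubby.fetch passing k='wezin', yielding dreslela.
I invoke boxtree.scribe passing p='/slode', c='gosno', yielding created.
I try boxtree.expunge passing p='/slode', yielding ok.
Now I run boxtree.rehome passing s='/profo', d='/slode', and see ok.
I try boxtree.scribe passing p='/didrutu_', c='peti': created.
Now I run cubby.stash passing k='sagrar', v='311', and get 2022-04-10.
Calling boxtree.listout passing p='/lipro', and see [fone/].
I try cubby.evict passing k='kihocon', which returns 641.
I call boxtree.expunge passing p='/slode', yielding ok.
Using cubby.fetch passing k='sagrar', which returns 311.
Then cubby.names(), yielding [hivu, sagrar, wezin].
Now I run boxtree.carve passing p='/lipro/gidrul', which returns ok.

Answer: {didrutu_=peti, lipro/, lipro/fone/, lostom/}


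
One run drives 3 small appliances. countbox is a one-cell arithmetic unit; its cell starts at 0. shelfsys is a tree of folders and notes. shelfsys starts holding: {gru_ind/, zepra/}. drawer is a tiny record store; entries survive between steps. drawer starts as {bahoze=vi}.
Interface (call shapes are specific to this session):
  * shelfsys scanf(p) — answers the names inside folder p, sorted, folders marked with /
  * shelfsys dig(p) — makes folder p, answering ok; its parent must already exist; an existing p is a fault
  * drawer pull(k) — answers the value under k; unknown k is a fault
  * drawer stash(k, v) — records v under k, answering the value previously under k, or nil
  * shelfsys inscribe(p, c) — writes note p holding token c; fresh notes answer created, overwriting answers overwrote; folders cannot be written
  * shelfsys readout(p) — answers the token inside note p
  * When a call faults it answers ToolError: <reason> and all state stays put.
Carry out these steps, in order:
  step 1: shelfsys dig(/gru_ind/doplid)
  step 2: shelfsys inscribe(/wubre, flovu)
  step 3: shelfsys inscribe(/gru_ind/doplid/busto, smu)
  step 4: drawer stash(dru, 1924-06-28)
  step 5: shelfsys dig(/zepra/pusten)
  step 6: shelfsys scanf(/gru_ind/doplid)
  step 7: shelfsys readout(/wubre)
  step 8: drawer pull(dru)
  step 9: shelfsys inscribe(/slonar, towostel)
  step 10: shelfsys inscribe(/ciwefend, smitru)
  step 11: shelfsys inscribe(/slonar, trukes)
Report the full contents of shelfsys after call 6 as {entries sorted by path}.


Now I run shelfsys dig with p: /gru_ind/doplid, and observe ok.
Now I run shelfsys inscribe with p: /wubre, c: flovu, and observe created.
Then shelfsys inscribe with p: /gru_ind/doplid/busto, c: smu, yielding created.
Then drawer stash with k: dru, v: 1924-06-28, and observe nil.
I invoke shelfsys dig with p: /zepra/pusten, — result: ok.
I try shelfsys scanf with p: /gru_ind/doplid, and get [busto].
I invoke shelfsys readout with p: /wubre, and observe flovu.
I call drawer pull with k: dru, — result: 1924-06-28.
Now I run shelfsys inscribe with p: /slonar, c: towostel, → created.
Now I run shelfsys inscribe with p: /ciwefend, c: smitru, and observe created.
Now I run shelfsys inscribe with p: /slonar, c: trukes, and get overwrote.

Answer: {gru_ind/, gru_ind/doplid/, gru_ind/doplid/busto=smu, wubre=flovu, zepra/, zepra/pusten/}


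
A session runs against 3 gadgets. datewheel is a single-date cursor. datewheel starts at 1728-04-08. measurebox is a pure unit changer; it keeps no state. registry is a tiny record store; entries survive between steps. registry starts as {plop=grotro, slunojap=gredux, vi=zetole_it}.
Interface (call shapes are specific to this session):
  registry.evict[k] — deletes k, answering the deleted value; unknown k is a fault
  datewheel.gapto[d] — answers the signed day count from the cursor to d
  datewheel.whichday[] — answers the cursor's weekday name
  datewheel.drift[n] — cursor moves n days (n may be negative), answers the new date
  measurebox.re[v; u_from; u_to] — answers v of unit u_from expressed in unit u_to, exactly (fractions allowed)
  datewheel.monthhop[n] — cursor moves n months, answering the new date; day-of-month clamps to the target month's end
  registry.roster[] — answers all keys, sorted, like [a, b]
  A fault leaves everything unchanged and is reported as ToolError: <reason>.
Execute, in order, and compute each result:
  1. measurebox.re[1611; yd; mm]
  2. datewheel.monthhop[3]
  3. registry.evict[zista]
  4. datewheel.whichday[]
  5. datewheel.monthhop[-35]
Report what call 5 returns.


CALL measurebox.re[v: 1611; u_from: yd; u_to: mm]
RET  7365492/5
CALL datewheel.monthhop[n: 3]
RET  1728-07-08
CALL registry.evict[k: zista]
RET  ToolError: no such key zista
CALL datewheel.whichday[]
RET  Thursday
CALL datewheel.monthhop[n: -35]
RET  1725-08-08

Answer: 1725-08-08


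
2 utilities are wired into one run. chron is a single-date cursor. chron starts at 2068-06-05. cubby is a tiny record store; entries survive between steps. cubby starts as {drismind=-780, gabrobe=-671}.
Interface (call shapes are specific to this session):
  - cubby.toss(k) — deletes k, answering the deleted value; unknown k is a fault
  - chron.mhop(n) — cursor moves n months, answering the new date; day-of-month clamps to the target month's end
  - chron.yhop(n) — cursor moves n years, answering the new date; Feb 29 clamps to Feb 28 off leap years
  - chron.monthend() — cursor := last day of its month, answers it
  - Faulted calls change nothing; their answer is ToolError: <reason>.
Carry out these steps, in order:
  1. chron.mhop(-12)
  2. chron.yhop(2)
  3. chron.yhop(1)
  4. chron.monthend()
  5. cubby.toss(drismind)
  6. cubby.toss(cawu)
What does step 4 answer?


Calling mhop passing n→-12, and see 2067-06-05.
Next I call yhop passing n→2: 2069-06-05.
I try yhop passing n→1: 2070-06-05.
I use monthend, and observe 2070-06-30.
I try toss passing k→drismind, — result: -780.
I use toss passing k→cawu, → ToolError: no such key cawu.

Answer: 2070-06-30


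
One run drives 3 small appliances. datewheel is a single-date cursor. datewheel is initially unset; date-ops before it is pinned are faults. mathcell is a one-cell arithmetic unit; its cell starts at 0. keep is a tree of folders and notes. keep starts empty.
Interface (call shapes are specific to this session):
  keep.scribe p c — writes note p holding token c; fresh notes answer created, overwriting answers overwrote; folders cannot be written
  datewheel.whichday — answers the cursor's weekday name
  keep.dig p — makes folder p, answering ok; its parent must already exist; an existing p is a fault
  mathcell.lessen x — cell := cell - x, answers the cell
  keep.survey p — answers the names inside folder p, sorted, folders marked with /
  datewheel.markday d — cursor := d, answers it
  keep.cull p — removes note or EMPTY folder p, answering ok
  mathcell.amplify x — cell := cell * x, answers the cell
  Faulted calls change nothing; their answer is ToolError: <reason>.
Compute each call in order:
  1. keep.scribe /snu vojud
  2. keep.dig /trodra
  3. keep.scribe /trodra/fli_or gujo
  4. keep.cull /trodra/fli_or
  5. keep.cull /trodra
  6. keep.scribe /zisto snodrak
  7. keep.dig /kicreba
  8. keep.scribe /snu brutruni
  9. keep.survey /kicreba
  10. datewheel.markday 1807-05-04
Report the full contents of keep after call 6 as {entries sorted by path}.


$ scribe p→/snu c→vojud
= created
$ dig p→/trodra
= ok
$ scribe p→/trodra/fli_or c→gujo
= created
$ cull p→/trodra/fli_or
= ok
$ cull p→/trodra
= ok
$ scribe p→/zisto c→snodrak
= created
$ dig p→/kicreba
= ok
$ scribe p→/snu c→brutruni
= overwrote
$ survey p→/kicreba
= []
$ markday d→1807-05-04
= 1807-05-04

Answer: {snu=vojud, zisto=snodrak}


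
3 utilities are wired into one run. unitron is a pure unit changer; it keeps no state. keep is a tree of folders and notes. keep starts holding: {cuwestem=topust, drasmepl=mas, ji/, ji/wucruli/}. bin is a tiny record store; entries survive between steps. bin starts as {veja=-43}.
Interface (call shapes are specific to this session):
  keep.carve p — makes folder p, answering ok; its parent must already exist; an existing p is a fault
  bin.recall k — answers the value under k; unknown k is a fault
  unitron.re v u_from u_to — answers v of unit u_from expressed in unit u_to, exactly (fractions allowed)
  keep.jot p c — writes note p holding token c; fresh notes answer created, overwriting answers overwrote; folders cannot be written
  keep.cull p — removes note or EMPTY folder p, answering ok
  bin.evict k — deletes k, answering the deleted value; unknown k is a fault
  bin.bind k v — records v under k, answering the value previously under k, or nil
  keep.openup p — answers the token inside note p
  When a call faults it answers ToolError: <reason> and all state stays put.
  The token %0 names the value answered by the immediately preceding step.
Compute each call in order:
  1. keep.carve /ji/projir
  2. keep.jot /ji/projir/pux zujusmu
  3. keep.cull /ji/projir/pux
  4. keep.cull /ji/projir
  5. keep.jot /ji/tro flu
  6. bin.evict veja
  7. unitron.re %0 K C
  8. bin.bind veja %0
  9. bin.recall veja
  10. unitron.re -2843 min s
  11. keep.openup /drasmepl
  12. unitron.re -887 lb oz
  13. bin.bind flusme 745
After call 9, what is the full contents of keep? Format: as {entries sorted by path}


Answer: {cuwestem=topust, drasmepl=mas, ji/, ji/tro=flu, ji/wucruli/}

Derivation:
! 1. carve(p='/ji/projir') == ok
! 2. jot(p='/ji/projir/pux', c='zujusmu') == created
! 3. cull(p='/ji/projir/pux') == ok
! 4. cull(p='/ji/projir') == ok
! 5. jot(p='/ji/tro', c='flu') == created
! 6. evict(k='veja') == -43
! 7. re(v='%0', u_from='K', u_to='C') == -6323/20
! 8. bind(k='veja', v='%0') == nil
! 9. recall(k='veja') == -6323/20
! 10. re(v='-2843', u_from='min', u_to='s') == -170580
! 11. openup(p='/drasmepl') == mas
! 12. re(v='-887', u_from='lb', u_to='oz') == -14192
! 13. bind(k='flusme', v='745') == nil
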